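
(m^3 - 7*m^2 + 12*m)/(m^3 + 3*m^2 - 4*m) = (m^2 - 7*m + 12)/(m^2 + 3*m - 4)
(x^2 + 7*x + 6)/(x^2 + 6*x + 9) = (x^2 + 7*x + 6)/(x^2 + 6*x + 9)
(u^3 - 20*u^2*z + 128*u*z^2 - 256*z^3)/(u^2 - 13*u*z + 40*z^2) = (-u^2 + 12*u*z - 32*z^2)/(-u + 5*z)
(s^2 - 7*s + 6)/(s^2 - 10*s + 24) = (s - 1)/(s - 4)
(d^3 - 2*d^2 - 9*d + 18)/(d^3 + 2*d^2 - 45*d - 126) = (d^2 - 5*d + 6)/(d^2 - d - 42)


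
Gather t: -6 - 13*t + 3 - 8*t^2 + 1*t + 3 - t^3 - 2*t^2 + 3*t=-t^3 - 10*t^2 - 9*t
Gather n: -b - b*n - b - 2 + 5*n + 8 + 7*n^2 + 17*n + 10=-2*b + 7*n^2 + n*(22 - b) + 16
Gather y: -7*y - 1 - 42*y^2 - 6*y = -42*y^2 - 13*y - 1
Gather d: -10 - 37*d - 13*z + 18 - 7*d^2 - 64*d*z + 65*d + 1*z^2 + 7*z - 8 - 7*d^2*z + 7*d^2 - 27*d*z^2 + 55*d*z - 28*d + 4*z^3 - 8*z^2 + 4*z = -7*d^2*z + d*(-27*z^2 - 9*z) + 4*z^3 - 7*z^2 - 2*z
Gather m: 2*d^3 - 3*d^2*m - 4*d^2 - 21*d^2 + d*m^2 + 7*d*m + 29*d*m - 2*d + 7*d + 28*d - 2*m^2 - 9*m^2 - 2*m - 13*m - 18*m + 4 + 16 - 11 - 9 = 2*d^3 - 25*d^2 + 33*d + m^2*(d - 11) + m*(-3*d^2 + 36*d - 33)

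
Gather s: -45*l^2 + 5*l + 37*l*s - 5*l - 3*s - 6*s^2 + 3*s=-45*l^2 + 37*l*s - 6*s^2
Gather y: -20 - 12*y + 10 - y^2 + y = -y^2 - 11*y - 10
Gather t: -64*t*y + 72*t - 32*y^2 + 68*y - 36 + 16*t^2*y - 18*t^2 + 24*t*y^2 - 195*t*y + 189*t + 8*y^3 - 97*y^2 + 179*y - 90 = t^2*(16*y - 18) + t*(24*y^2 - 259*y + 261) + 8*y^3 - 129*y^2 + 247*y - 126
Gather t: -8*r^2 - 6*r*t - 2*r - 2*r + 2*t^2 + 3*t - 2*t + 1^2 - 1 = -8*r^2 - 4*r + 2*t^2 + t*(1 - 6*r)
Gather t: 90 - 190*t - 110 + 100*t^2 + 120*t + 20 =100*t^2 - 70*t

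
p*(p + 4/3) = p^2 + 4*p/3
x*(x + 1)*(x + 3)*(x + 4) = x^4 + 8*x^3 + 19*x^2 + 12*x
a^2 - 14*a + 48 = (a - 8)*(a - 6)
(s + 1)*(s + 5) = s^2 + 6*s + 5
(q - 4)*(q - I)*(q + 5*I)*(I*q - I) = I*q^4 - 4*q^3 - 5*I*q^3 + 20*q^2 + 9*I*q^2 - 16*q - 25*I*q + 20*I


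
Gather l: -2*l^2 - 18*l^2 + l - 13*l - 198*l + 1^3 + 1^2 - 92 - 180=-20*l^2 - 210*l - 270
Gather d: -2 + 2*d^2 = 2*d^2 - 2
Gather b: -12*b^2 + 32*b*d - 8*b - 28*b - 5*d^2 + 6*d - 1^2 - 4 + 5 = -12*b^2 + b*(32*d - 36) - 5*d^2 + 6*d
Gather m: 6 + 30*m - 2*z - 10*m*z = m*(30 - 10*z) - 2*z + 6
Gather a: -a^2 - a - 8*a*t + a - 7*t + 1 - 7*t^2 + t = -a^2 - 8*a*t - 7*t^2 - 6*t + 1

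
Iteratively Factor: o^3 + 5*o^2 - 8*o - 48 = (o - 3)*(o^2 + 8*o + 16) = (o - 3)*(o + 4)*(o + 4)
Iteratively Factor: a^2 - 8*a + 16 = (a - 4)*(a - 4)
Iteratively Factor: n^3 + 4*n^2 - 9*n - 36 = (n + 3)*(n^2 + n - 12) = (n - 3)*(n + 3)*(n + 4)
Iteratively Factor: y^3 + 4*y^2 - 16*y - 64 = (y + 4)*(y^2 - 16) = (y + 4)^2*(y - 4)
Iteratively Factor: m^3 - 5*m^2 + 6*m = (m - 3)*(m^2 - 2*m) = m*(m - 3)*(m - 2)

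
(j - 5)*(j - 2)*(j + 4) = j^3 - 3*j^2 - 18*j + 40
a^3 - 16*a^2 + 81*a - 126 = (a - 7)*(a - 6)*(a - 3)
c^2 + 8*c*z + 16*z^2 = (c + 4*z)^2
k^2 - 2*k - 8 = (k - 4)*(k + 2)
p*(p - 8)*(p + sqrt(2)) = p^3 - 8*p^2 + sqrt(2)*p^2 - 8*sqrt(2)*p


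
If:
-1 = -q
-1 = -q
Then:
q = 1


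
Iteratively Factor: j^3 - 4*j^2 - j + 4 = (j + 1)*(j^2 - 5*j + 4) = (j - 4)*(j + 1)*(j - 1)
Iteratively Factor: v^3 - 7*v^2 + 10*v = (v)*(v^2 - 7*v + 10) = v*(v - 2)*(v - 5)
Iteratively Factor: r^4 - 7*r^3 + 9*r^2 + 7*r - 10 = (r - 1)*(r^3 - 6*r^2 + 3*r + 10) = (r - 2)*(r - 1)*(r^2 - 4*r - 5) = (r - 5)*(r - 2)*(r - 1)*(r + 1)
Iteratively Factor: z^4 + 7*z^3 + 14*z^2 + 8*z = (z + 2)*(z^3 + 5*z^2 + 4*z) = z*(z + 2)*(z^2 + 5*z + 4) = z*(z + 1)*(z + 2)*(z + 4)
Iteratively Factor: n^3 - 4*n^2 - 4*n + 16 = (n - 2)*(n^2 - 2*n - 8) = (n - 4)*(n - 2)*(n + 2)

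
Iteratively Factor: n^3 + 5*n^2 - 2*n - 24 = (n - 2)*(n^2 + 7*n + 12) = (n - 2)*(n + 4)*(n + 3)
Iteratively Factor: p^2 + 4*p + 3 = (p + 1)*(p + 3)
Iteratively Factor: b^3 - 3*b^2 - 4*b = (b)*(b^2 - 3*b - 4) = b*(b - 4)*(b + 1)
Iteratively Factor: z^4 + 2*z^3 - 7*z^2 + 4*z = (z + 4)*(z^3 - 2*z^2 + z) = z*(z + 4)*(z^2 - 2*z + 1) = z*(z - 1)*(z + 4)*(z - 1)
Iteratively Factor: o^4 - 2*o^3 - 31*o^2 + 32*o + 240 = (o + 4)*(o^3 - 6*o^2 - 7*o + 60) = (o - 5)*(o + 4)*(o^2 - o - 12) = (o - 5)*(o - 4)*(o + 4)*(o + 3)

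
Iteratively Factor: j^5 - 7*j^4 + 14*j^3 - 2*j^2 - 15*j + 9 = (j + 1)*(j^4 - 8*j^3 + 22*j^2 - 24*j + 9) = (j - 3)*(j + 1)*(j^3 - 5*j^2 + 7*j - 3) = (j - 3)*(j - 1)*(j + 1)*(j^2 - 4*j + 3) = (j - 3)^2*(j - 1)*(j + 1)*(j - 1)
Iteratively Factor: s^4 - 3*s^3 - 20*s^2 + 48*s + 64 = (s + 1)*(s^3 - 4*s^2 - 16*s + 64) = (s - 4)*(s + 1)*(s^2 - 16) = (s - 4)^2*(s + 1)*(s + 4)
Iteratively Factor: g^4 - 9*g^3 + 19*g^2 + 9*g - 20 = (g - 5)*(g^3 - 4*g^2 - g + 4) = (g - 5)*(g - 1)*(g^2 - 3*g - 4) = (g - 5)*(g - 1)*(g + 1)*(g - 4)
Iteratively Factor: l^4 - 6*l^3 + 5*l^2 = (l - 5)*(l^3 - l^2) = l*(l - 5)*(l^2 - l) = l*(l - 5)*(l - 1)*(l)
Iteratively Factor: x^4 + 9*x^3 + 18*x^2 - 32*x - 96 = (x + 4)*(x^3 + 5*x^2 - 2*x - 24) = (x + 4)^2*(x^2 + x - 6) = (x - 2)*(x + 4)^2*(x + 3)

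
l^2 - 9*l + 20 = (l - 5)*(l - 4)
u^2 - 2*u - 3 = (u - 3)*(u + 1)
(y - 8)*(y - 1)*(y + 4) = y^3 - 5*y^2 - 28*y + 32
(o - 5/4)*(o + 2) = o^2 + 3*o/4 - 5/2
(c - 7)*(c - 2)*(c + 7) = c^3 - 2*c^2 - 49*c + 98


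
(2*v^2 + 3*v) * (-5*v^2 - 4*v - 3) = -10*v^4 - 23*v^3 - 18*v^2 - 9*v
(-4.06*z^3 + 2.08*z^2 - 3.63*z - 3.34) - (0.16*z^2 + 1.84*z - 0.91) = -4.06*z^3 + 1.92*z^2 - 5.47*z - 2.43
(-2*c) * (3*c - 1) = -6*c^2 + 2*c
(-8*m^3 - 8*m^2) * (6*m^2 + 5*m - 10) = -48*m^5 - 88*m^4 + 40*m^3 + 80*m^2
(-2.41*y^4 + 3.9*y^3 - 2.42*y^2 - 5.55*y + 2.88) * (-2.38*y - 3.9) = 5.7358*y^5 + 0.117000000000001*y^4 - 9.4504*y^3 + 22.647*y^2 + 14.7906*y - 11.232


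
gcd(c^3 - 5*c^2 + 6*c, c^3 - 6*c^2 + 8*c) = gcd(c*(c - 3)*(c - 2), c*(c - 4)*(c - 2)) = c^2 - 2*c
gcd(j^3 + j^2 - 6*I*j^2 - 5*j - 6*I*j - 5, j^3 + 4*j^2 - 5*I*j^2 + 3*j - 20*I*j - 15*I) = j^2 + j*(1 - 5*I) - 5*I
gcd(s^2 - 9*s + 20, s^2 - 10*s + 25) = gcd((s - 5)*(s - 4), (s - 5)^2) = s - 5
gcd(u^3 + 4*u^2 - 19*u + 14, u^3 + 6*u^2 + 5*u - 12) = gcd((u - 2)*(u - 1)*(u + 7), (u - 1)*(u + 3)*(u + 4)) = u - 1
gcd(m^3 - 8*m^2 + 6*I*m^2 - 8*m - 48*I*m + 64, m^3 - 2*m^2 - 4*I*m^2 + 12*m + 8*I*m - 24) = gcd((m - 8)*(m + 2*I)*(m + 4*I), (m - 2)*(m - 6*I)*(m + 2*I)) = m + 2*I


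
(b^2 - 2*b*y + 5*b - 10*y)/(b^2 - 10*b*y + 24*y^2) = (b^2 - 2*b*y + 5*b - 10*y)/(b^2 - 10*b*y + 24*y^2)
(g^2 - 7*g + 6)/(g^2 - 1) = (g - 6)/(g + 1)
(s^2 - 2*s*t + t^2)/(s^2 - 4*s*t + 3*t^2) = (s - t)/(s - 3*t)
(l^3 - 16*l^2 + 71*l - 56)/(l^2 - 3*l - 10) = (-l^3 + 16*l^2 - 71*l + 56)/(-l^2 + 3*l + 10)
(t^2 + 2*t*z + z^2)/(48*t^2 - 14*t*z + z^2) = (t^2 + 2*t*z + z^2)/(48*t^2 - 14*t*z + z^2)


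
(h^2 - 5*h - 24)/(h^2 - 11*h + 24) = (h + 3)/(h - 3)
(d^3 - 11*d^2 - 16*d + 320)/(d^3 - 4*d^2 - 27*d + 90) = (d^2 - 16*d + 64)/(d^2 - 9*d + 18)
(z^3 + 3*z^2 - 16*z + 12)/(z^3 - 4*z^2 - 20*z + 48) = (z^2 + 5*z - 6)/(z^2 - 2*z - 24)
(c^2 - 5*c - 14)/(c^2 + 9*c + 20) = (c^2 - 5*c - 14)/(c^2 + 9*c + 20)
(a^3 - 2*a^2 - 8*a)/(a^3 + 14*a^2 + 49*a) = (a^2 - 2*a - 8)/(a^2 + 14*a + 49)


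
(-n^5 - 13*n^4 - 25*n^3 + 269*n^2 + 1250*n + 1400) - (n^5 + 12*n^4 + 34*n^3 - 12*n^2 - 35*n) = -2*n^5 - 25*n^4 - 59*n^3 + 281*n^2 + 1285*n + 1400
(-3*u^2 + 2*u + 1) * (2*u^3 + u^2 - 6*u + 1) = -6*u^5 + u^4 + 22*u^3 - 14*u^2 - 4*u + 1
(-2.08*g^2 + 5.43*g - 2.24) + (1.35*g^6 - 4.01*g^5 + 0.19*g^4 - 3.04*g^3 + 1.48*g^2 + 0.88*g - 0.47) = 1.35*g^6 - 4.01*g^5 + 0.19*g^4 - 3.04*g^3 - 0.6*g^2 + 6.31*g - 2.71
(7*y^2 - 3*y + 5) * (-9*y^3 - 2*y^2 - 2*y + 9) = -63*y^5 + 13*y^4 - 53*y^3 + 59*y^2 - 37*y + 45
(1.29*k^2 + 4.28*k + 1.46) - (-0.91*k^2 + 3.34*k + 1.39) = 2.2*k^2 + 0.94*k + 0.0700000000000001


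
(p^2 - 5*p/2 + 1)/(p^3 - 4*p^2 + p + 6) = (p - 1/2)/(p^2 - 2*p - 3)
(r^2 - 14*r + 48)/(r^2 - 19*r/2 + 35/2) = 2*(r^2 - 14*r + 48)/(2*r^2 - 19*r + 35)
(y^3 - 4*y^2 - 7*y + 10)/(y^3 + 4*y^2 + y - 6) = (y - 5)/(y + 3)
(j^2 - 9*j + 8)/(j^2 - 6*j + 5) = (j - 8)/(j - 5)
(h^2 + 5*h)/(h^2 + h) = (h + 5)/(h + 1)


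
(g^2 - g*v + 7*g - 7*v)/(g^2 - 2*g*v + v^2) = (-g - 7)/(-g + v)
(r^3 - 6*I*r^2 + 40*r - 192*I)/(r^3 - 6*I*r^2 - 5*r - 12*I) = (r^2 - 2*I*r + 48)/(r^2 - 2*I*r + 3)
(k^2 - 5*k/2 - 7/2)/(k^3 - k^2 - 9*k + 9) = (k^2 - 5*k/2 - 7/2)/(k^3 - k^2 - 9*k + 9)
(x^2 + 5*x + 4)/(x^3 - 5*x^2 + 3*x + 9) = (x + 4)/(x^2 - 6*x + 9)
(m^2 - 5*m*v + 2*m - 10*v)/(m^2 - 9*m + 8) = (m^2 - 5*m*v + 2*m - 10*v)/(m^2 - 9*m + 8)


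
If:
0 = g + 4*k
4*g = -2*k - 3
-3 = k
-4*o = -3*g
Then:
No Solution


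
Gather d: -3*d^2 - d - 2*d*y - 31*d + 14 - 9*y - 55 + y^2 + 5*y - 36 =-3*d^2 + d*(-2*y - 32) + y^2 - 4*y - 77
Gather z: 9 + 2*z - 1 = 2*z + 8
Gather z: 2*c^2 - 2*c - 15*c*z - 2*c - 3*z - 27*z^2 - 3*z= 2*c^2 - 4*c - 27*z^2 + z*(-15*c - 6)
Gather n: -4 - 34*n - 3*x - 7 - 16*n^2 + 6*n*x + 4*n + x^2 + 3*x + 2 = -16*n^2 + n*(6*x - 30) + x^2 - 9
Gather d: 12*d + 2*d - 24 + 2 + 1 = 14*d - 21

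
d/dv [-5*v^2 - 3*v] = -10*v - 3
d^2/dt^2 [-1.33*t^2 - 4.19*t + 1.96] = -2.66000000000000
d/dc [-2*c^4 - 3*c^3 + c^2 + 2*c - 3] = -8*c^3 - 9*c^2 + 2*c + 2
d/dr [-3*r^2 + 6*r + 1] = 6 - 6*r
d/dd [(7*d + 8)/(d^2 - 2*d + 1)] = (-7*d - 23)/(d^3 - 3*d^2 + 3*d - 1)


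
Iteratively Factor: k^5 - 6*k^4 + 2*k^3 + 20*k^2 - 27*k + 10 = (k - 1)*(k^4 - 5*k^3 - 3*k^2 + 17*k - 10) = (k - 1)^2*(k^3 - 4*k^2 - 7*k + 10) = (k - 5)*(k - 1)^2*(k^2 + k - 2) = (k - 5)*(k - 1)^3*(k + 2)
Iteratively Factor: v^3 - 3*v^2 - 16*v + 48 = (v + 4)*(v^2 - 7*v + 12) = (v - 4)*(v + 4)*(v - 3)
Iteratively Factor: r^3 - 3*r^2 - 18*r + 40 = (r - 5)*(r^2 + 2*r - 8) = (r - 5)*(r + 4)*(r - 2)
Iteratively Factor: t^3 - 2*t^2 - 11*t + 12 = (t - 4)*(t^2 + 2*t - 3) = (t - 4)*(t - 1)*(t + 3)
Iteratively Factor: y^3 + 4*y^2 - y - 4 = (y - 1)*(y^2 + 5*y + 4) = (y - 1)*(y + 4)*(y + 1)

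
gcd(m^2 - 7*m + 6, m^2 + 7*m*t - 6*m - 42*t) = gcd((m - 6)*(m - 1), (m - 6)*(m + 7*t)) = m - 6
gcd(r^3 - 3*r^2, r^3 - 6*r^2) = r^2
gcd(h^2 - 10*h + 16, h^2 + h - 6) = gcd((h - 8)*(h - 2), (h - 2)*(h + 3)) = h - 2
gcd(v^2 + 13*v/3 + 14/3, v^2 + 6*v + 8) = v + 2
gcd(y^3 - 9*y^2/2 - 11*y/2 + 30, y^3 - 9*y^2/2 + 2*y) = y - 4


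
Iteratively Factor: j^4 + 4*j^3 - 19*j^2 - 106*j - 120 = (j + 3)*(j^3 + j^2 - 22*j - 40) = (j + 3)*(j + 4)*(j^2 - 3*j - 10) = (j + 2)*(j + 3)*(j + 4)*(j - 5)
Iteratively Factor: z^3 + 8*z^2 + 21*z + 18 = (z + 3)*(z^2 + 5*z + 6) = (z + 3)^2*(z + 2)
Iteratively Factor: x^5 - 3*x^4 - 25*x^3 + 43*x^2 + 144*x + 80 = (x - 4)*(x^4 + x^3 - 21*x^2 - 41*x - 20) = (x - 4)*(x + 1)*(x^3 - 21*x - 20) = (x - 5)*(x - 4)*(x + 1)*(x^2 + 5*x + 4) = (x - 5)*(x - 4)*(x + 1)*(x + 4)*(x + 1)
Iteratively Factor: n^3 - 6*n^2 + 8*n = (n - 4)*(n^2 - 2*n) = n*(n - 4)*(n - 2)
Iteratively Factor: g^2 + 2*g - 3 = (g + 3)*(g - 1)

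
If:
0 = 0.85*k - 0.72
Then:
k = 0.85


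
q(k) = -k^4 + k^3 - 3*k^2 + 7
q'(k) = -4*k^3 + 3*k^2 - 6*k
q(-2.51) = -67.40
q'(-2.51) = 97.21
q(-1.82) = -19.94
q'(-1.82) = 44.97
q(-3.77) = -291.23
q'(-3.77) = 279.59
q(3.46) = -130.81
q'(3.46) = -150.53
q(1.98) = -12.37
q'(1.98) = -31.17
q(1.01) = 3.93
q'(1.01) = -7.12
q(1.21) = 2.24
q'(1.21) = -9.95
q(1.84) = -8.39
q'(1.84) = -25.80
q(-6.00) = -1613.00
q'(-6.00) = 1008.00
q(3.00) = -74.00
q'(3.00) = -99.00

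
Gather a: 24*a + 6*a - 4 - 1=30*a - 5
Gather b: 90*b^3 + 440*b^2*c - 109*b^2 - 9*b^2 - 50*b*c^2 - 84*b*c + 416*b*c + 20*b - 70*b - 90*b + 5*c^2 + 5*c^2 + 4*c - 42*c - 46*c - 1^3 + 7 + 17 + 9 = 90*b^3 + b^2*(440*c - 118) + b*(-50*c^2 + 332*c - 140) + 10*c^2 - 84*c + 32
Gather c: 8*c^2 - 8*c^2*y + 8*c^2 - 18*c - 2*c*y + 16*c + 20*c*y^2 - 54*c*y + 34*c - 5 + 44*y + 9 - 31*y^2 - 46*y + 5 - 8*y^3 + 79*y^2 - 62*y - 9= c^2*(16 - 8*y) + c*(20*y^2 - 56*y + 32) - 8*y^3 + 48*y^2 - 64*y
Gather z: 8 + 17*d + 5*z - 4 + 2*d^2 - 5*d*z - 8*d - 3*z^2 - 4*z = 2*d^2 + 9*d - 3*z^2 + z*(1 - 5*d) + 4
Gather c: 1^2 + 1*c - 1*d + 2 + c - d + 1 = 2*c - 2*d + 4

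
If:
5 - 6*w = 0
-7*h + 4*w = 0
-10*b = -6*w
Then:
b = 1/2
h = 10/21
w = 5/6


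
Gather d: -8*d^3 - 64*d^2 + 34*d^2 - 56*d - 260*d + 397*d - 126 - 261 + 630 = -8*d^3 - 30*d^2 + 81*d + 243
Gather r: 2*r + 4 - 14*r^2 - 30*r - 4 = -14*r^2 - 28*r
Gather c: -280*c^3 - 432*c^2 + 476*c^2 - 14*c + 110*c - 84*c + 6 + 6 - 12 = -280*c^3 + 44*c^2 + 12*c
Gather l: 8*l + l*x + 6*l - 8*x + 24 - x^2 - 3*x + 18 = l*(x + 14) - x^2 - 11*x + 42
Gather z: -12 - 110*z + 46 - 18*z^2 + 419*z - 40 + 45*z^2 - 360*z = 27*z^2 - 51*z - 6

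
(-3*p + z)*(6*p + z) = -18*p^2 + 3*p*z + z^2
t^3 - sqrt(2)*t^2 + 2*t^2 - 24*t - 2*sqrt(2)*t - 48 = (t + 2)*(t - 4*sqrt(2))*(t + 3*sqrt(2))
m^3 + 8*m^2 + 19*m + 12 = (m + 1)*(m + 3)*(m + 4)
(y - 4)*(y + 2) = y^2 - 2*y - 8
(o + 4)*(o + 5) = o^2 + 9*o + 20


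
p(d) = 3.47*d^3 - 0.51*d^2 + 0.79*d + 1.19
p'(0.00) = 0.79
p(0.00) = 1.19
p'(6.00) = 369.43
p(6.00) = 737.09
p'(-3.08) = 102.69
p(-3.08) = -107.47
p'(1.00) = 10.18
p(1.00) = 4.94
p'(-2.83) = 87.05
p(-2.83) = -83.78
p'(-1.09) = 14.27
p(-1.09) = -4.77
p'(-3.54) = 134.85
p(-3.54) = -161.93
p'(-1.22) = 17.53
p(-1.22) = -6.83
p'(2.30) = 53.51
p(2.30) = 42.53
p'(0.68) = 4.91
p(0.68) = 2.58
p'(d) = 10.41*d^2 - 1.02*d + 0.79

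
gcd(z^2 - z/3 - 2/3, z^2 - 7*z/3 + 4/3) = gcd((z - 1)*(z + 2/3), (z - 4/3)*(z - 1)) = z - 1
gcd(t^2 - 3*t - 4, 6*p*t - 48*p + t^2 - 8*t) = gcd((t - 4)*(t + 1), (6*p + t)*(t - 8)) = 1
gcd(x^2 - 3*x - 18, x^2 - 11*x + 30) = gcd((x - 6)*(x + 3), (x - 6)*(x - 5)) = x - 6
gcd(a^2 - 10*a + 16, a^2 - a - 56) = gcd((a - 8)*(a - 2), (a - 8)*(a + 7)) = a - 8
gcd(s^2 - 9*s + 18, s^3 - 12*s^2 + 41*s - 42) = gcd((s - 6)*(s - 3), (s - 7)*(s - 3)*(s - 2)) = s - 3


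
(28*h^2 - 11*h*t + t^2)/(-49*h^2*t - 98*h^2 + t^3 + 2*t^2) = (-4*h + t)/(7*h*t + 14*h + t^2 + 2*t)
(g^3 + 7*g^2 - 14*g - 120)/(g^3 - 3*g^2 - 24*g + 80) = (g + 6)/(g - 4)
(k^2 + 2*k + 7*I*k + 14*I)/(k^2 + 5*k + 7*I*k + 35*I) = (k + 2)/(k + 5)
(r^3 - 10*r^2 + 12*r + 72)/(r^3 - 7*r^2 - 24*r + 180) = (r + 2)/(r + 5)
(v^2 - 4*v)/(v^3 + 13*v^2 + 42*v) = (v - 4)/(v^2 + 13*v + 42)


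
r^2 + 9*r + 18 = (r + 3)*(r + 6)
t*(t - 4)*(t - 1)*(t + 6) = t^4 + t^3 - 26*t^2 + 24*t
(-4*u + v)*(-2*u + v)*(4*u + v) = 32*u^3 - 16*u^2*v - 2*u*v^2 + v^3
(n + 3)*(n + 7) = n^2 + 10*n + 21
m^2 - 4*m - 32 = (m - 8)*(m + 4)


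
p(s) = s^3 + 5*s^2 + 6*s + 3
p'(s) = 3*s^2 + 10*s + 6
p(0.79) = 11.35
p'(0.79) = 15.77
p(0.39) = 6.16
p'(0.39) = 10.36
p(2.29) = 54.97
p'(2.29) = 44.63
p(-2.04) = 3.08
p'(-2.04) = -1.92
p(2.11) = 47.31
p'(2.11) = 40.46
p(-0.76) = 0.89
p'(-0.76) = 0.13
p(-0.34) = 1.50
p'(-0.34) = 2.95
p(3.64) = 139.32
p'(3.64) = 82.15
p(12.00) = 2523.00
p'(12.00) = 558.00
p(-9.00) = -375.00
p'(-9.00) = 159.00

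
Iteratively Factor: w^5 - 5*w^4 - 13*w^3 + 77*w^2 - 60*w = (w)*(w^4 - 5*w^3 - 13*w^2 + 77*w - 60) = w*(w + 4)*(w^3 - 9*w^2 + 23*w - 15) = w*(w - 1)*(w + 4)*(w^2 - 8*w + 15) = w*(w - 3)*(w - 1)*(w + 4)*(w - 5)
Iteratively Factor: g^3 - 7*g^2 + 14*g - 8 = (g - 1)*(g^2 - 6*g + 8) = (g - 2)*(g - 1)*(g - 4)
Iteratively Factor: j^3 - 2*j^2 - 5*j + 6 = (j - 1)*(j^2 - j - 6) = (j - 1)*(j + 2)*(j - 3)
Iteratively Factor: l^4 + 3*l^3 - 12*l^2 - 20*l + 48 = (l - 2)*(l^3 + 5*l^2 - 2*l - 24) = (l - 2)*(l + 3)*(l^2 + 2*l - 8) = (l - 2)*(l + 3)*(l + 4)*(l - 2)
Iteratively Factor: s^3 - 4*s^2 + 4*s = (s - 2)*(s^2 - 2*s) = (s - 2)^2*(s)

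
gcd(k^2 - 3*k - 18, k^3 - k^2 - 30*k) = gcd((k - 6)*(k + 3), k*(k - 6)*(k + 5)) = k - 6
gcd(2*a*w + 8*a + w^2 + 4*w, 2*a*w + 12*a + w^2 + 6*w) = 2*a + w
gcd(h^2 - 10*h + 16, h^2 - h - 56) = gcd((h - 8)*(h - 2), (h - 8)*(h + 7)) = h - 8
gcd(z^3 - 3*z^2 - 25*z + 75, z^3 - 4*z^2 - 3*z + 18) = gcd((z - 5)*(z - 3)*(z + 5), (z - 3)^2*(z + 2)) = z - 3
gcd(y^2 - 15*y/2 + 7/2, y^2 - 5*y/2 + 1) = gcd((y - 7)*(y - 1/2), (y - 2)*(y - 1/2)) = y - 1/2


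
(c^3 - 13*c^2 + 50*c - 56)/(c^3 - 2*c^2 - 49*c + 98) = (c - 4)/(c + 7)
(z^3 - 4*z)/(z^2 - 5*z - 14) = z*(z - 2)/(z - 7)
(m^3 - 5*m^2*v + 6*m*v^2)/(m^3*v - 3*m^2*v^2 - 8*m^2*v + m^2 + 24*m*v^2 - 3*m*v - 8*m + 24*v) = m*(m - 2*v)/(m^2*v - 8*m*v + m - 8)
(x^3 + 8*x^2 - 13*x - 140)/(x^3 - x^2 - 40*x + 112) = (x + 5)/(x - 4)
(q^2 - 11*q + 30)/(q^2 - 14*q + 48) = (q - 5)/(q - 8)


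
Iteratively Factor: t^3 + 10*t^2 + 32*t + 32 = (t + 4)*(t^2 + 6*t + 8) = (t + 2)*(t + 4)*(t + 4)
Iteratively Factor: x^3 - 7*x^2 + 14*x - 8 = (x - 4)*(x^2 - 3*x + 2) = (x - 4)*(x - 1)*(x - 2)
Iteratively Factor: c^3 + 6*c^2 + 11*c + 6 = (c + 2)*(c^2 + 4*c + 3) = (c + 2)*(c + 3)*(c + 1)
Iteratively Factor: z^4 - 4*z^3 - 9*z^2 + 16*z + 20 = (z + 2)*(z^3 - 6*z^2 + 3*z + 10) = (z - 5)*(z + 2)*(z^2 - z - 2) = (z - 5)*(z - 2)*(z + 2)*(z + 1)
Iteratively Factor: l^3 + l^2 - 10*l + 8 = (l + 4)*(l^2 - 3*l + 2) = (l - 2)*(l + 4)*(l - 1)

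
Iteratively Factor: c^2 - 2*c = (c - 2)*(c)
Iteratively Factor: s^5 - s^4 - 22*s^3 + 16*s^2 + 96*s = (s - 3)*(s^4 + 2*s^3 - 16*s^2 - 32*s) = (s - 3)*(s + 2)*(s^3 - 16*s) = (s - 3)*(s + 2)*(s + 4)*(s^2 - 4*s) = (s - 4)*(s - 3)*(s + 2)*(s + 4)*(s)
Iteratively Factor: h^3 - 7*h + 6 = (h - 2)*(h^2 + 2*h - 3) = (h - 2)*(h + 3)*(h - 1)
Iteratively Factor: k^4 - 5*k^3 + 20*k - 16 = (k + 2)*(k^3 - 7*k^2 + 14*k - 8) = (k - 1)*(k + 2)*(k^2 - 6*k + 8) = (k - 2)*(k - 1)*(k + 2)*(k - 4)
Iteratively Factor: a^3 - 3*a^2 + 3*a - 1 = (a - 1)*(a^2 - 2*a + 1) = (a - 1)^2*(a - 1)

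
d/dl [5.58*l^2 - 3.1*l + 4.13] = 11.16*l - 3.1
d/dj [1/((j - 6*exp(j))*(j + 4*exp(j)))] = (-(j - 6*exp(j))*(4*exp(j) + 1) + (j + 4*exp(j))*(6*exp(j) - 1))/((j - 6*exp(j))^2*(j + 4*exp(j))^2)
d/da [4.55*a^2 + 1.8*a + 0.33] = 9.1*a + 1.8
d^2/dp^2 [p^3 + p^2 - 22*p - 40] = 6*p + 2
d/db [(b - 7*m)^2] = 2*b - 14*m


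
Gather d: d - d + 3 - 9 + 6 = 0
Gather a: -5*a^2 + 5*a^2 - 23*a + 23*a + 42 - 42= 0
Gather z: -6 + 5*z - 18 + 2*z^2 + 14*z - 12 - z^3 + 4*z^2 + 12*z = -z^3 + 6*z^2 + 31*z - 36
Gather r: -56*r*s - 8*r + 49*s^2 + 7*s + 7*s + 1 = r*(-56*s - 8) + 49*s^2 + 14*s + 1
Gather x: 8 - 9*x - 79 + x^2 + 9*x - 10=x^2 - 81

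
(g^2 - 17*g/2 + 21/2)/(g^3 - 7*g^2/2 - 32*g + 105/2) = 1/(g + 5)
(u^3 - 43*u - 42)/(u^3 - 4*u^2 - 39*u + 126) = (u + 1)/(u - 3)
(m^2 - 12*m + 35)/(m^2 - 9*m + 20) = (m - 7)/(m - 4)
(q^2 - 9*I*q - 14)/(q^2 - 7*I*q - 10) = (q - 7*I)/(q - 5*I)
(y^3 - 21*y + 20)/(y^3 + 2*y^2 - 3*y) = (y^2 + y - 20)/(y*(y + 3))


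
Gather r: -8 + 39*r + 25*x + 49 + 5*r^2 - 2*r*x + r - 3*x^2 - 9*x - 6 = 5*r^2 + r*(40 - 2*x) - 3*x^2 + 16*x + 35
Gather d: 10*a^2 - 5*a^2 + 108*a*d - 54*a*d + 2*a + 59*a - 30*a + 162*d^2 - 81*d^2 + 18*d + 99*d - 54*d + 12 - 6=5*a^2 + 31*a + 81*d^2 + d*(54*a + 63) + 6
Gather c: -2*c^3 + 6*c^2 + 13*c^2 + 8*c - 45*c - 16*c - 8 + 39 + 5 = -2*c^3 + 19*c^2 - 53*c + 36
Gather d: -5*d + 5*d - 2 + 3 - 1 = 0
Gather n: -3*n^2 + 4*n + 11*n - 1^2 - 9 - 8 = -3*n^2 + 15*n - 18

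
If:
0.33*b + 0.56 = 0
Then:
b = -1.70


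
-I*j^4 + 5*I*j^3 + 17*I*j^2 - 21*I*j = j*(j - 7)*(j + 3)*(-I*j + I)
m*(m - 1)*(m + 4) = m^3 + 3*m^2 - 4*m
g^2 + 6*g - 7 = (g - 1)*(g + 7)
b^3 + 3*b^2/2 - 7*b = b*(b - 2)*(b + 7/2)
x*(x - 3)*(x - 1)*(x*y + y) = x^4*y - 3*x^3*y - x^2*y + 3*x*y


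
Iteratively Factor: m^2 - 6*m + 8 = (m - 4)*(m - 2)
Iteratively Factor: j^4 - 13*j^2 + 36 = (j - 2)*(j^3 + 2*j^2 - 9*j - 18) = (j - 2)*(j + 2)*(j^2 - 9) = (j - 2)*(j + 2)*(j + 3)*(j - 3)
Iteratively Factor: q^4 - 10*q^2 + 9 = (q + 1)*(q^3 - q^2 - 9*q + 9) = (q - 1)*(q + 1)*(q^2 - 9) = (q - 3)*(q - 1)*(q + 1)*(q + 3)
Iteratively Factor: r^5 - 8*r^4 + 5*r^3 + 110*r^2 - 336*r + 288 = (r - 3)*(r^4 - 5*r^3 - 10*r^2 + 80*r - 96) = (r - 4)*(r - 3)*(r^3 - r^2 - 14*r + 24) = (r - 4)*(r - 3)*(r + 4)*(r^2 - 5*r + 6) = (r - 4)*(r - 3)^2*(r + 4)*(r - 2)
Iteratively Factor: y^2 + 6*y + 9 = (y + 3)*(y + 3)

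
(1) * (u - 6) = u - 6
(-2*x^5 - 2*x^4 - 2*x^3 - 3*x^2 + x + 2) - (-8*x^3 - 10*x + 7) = -2*x^5 - 2*x^4 + 6*x^3 - 3*x^2 + 11*x - 5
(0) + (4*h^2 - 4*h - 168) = 4*h^2 - 4*h - 168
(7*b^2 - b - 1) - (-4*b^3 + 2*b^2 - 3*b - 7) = 4*b^3 + 5*b^2 + 2*b + 6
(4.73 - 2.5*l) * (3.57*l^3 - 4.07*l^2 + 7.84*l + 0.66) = -8.925*l^4 + 27.0611*l^3 - 38.8511*l^2 + 35.4332*l + 3.1218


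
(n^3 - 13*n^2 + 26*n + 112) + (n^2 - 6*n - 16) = n^3 - 12*n^2 + 20*n + 96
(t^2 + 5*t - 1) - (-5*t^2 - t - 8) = 6*t^2 + 6*t + 7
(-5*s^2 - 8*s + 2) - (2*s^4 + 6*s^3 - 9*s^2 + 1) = -2*s^4 - 6*s^3 + 4*s^2 - 8*s + 1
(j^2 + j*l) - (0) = j^2 + j*l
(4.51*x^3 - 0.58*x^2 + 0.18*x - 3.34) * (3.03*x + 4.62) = 13.6653*x^4 + 19.0788*x^3 - 2.1342*x^2 - 9.2886*x - 15.4308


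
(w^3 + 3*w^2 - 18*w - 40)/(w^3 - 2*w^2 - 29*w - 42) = (w^2 + w - 20)/(w^2 - 4*w - 21)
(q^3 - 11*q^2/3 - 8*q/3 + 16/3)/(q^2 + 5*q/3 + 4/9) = 3*(q^2 - 5*q + 4)/(3*q + 1)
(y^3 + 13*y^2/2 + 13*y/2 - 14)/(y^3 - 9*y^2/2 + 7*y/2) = (2*y^2 + 15*y + 28)/(y*(2*y - 7))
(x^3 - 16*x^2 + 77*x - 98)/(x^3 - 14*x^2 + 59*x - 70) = (x - 7)/(x - 5)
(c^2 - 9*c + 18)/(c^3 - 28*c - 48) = (c - 3)/(c^2 + 6*c + 8)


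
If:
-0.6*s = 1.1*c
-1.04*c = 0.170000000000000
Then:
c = -0.16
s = 0.30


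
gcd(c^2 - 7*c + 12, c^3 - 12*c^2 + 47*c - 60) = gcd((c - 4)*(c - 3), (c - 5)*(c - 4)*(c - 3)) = c^2 - 7*c + 12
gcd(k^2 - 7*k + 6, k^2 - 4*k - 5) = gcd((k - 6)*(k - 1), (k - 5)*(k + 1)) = 1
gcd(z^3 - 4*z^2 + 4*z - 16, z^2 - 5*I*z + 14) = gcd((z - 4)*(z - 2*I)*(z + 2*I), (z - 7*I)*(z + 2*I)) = z + 2*I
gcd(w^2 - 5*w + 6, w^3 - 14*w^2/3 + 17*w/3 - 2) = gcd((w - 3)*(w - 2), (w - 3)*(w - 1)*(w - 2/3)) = w - 3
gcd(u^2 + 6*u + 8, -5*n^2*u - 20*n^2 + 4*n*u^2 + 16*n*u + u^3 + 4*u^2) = u + 4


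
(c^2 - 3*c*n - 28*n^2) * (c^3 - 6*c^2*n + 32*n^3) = c^5 - 9*c^4*n - 10*c^3*n^2 + 200*c^2*n^3 - 96*c*n^4 - 896*n^5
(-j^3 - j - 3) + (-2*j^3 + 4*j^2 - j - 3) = -3*j^3 + 4*j^2 - 2*j - 6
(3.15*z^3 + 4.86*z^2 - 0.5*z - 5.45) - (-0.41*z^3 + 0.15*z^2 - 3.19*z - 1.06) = 3.56*z^3 + 4.71*z^2 + 2.69*z - 4.39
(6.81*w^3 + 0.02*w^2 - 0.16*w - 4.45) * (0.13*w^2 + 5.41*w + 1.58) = 0.8853*w^5 + 36.8447*w^4 + 10.8472*w^3 - 1.4125*w^2 - 24.3273*w - 7.031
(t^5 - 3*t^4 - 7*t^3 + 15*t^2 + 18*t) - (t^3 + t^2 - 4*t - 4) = t^5 - 3*t^4 - 8*t^3 + 14*t^2 + 22*t + 4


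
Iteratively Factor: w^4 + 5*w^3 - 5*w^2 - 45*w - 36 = (w + 3)*(w^3 + 2*w^2 - 11*w - 12) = (w + 1)*(w + 3)*(w^2 + w - 12) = (w + 1)*(w + 3)*(w + 4)*(w - 3)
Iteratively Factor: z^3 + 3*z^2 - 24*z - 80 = (z - 5)*(z^2 + 8*z + 16) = (z - 5)*(z + 4)*(z + 4)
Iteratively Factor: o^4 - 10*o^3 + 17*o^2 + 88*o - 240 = (o - 5)*(o^3 - 5*o^2 - 8*o + 48) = (o - 5)*(o - 4)*(o^2 - o - 12) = (o - 5)*(o - 4)^2*(o + 3)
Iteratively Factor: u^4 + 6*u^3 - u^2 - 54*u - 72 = (u - 3)*(u^3 + 9*u^2 + 26*u + 24) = (u - 3)*(u + 3)*(u^2 + 6*u + 8) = (u - 3)*(u + 2)*(u + 3)*(u + 4)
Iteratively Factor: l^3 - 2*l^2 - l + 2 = (l - 2)*(l^2 - 1) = (l - 2)*(l + 1)*(l - 1)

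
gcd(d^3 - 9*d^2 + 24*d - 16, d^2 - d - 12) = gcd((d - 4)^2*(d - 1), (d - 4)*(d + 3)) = d - 4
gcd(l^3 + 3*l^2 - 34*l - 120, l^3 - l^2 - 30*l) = l^2 - l - 30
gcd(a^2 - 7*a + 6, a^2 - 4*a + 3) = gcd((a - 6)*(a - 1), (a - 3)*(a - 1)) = a - 1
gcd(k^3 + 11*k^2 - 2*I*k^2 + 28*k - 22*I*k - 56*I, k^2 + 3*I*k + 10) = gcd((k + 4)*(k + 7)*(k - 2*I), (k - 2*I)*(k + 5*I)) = k - 2*I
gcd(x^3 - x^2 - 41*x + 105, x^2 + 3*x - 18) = x - 3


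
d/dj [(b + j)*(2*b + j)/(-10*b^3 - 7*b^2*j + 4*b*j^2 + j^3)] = (-16*b^2 - 4*b*j - j^2)/(100*b^4 - 60*b^3*j - 11*b^2*j^2 + 6*b*j^3 + j^4)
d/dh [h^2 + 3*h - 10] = 2*h + 3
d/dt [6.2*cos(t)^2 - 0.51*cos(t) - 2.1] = (0.51 - 12.4*cos(t))*sin(t)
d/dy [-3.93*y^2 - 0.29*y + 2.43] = -7.86*y - 0.29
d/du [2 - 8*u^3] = -24*u^2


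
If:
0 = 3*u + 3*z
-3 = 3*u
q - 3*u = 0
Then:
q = -3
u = -1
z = 1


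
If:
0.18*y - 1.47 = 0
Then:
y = 8.17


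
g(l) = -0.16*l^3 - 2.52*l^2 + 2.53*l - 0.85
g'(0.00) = 2.53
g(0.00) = -0.85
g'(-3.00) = 13.33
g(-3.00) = -26.80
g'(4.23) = -27.38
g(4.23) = -47.35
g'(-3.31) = 13.95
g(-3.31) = -31.03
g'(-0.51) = 4.98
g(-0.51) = -2.77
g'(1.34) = -5.09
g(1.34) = -2.37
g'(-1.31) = 8.31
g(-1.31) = -8.13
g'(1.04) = -3.23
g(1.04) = -1.12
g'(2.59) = -13.74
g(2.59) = -13.98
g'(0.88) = -2.28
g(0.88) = -0.68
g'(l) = -0.48*l^2 - 5.04*l + 2.53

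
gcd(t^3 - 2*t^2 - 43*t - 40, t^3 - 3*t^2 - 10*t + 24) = 1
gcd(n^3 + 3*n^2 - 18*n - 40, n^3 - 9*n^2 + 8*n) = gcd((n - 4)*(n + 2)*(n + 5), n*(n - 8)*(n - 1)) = 1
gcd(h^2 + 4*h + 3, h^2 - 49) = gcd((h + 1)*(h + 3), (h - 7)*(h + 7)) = 1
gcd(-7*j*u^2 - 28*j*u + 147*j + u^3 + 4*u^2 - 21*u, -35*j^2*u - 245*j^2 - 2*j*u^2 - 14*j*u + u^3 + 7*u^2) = -7*j*u - 49*j + u^2 + 7*u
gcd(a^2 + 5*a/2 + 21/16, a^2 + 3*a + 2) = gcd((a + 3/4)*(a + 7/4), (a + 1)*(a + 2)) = 1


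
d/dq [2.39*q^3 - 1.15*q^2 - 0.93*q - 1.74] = 7.17*q^2 - 2.3*q - 0.93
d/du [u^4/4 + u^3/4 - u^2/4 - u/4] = u^3 + 3*u^2/4 - u/2 - 1/4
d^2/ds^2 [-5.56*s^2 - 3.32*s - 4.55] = -11.1200000000000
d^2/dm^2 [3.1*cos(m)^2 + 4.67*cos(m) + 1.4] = -4.67*cos(m) - 6.2*cos(2*m)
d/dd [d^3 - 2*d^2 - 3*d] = 3*d^2 - 4*d - 3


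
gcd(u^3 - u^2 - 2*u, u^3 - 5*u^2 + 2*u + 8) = u^2 - u - 2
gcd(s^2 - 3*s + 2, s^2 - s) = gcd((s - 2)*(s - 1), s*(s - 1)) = s - 1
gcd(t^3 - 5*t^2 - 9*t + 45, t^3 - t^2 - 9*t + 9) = t^2 - 9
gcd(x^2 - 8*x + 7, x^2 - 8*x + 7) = x^2 - 8*x + 7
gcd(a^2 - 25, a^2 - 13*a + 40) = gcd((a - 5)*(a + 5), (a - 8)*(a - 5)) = a - 5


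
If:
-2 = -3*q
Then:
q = 2/3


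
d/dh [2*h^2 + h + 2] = 4*h + 1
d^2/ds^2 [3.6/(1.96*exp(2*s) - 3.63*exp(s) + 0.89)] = ((13.068 - 28.224*exp(s))*(1.96*exp(2*s) - 3.63*exp(s) + 0.89) + 3.6*(3.92*exp(s) - 3.63)*(7.84*exp(s) - 7.26)*exp(s))*exp(s)/(1.96*exp(2*s) - 3.63*exp(s) + 0.89)^3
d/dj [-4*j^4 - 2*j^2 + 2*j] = -16*j^3 - 4*j + 2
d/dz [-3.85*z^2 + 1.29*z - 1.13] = 1.29 - 7.7*z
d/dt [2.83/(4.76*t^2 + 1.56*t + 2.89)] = (-26.9416*t - 4.4148)/(4.76*t^2 + 1.56*t + 2.89)^2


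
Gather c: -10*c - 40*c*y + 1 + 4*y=c*(-40*y - 10) + 4*y + 1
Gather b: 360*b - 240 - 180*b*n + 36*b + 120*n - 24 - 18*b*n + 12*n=b*(396 - 198*n) + 132*n - 264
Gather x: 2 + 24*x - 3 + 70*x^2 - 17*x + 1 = 70*x^2 + 7*x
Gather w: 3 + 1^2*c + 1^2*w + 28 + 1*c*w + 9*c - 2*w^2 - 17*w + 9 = 10*c - 2*w^2 + w*(c - 16) + 40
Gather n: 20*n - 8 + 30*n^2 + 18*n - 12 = 30*n^2 + 38*n - 20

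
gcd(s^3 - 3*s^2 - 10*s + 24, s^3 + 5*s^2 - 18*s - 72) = s^2 - s - 12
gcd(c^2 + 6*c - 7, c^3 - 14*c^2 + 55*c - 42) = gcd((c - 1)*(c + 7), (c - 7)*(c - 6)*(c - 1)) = c - 1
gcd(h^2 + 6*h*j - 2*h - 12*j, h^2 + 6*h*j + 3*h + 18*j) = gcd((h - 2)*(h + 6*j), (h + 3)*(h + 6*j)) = h + 6*j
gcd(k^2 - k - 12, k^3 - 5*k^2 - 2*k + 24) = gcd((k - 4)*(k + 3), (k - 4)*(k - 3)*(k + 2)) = k - 4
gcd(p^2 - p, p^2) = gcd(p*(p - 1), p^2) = p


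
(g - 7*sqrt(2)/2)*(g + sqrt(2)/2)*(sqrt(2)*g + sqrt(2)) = sqrt(2)*g^3 - 6*g^2 + sqrt(2)*g^2 - 6*g - 7*sqrt(2)*g/2 - 7*sqrt(2)/2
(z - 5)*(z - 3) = z^2 - 8*z + 15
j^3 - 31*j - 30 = (j - 6)*(j + 1)*(j + 5)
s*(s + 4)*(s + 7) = s^3 + 11*s^2 + 28*s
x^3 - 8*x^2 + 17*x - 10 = (x - 5)*(x - 2)*(x - 1)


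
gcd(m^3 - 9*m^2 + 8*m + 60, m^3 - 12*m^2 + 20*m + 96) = m^2 - 4*m - 12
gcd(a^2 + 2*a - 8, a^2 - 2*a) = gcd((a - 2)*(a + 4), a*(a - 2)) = a - 2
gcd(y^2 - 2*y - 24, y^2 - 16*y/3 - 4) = y - 6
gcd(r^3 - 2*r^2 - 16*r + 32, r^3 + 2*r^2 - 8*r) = r^2 + 2*r - 8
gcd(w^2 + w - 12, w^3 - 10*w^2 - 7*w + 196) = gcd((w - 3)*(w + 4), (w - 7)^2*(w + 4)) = w + 4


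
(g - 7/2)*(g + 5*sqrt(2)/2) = g^2 - 7*g/2 + 5*sqrt(2)*g/2 - 35*sqrt(2)/4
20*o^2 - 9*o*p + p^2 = (-5*o + p)*(-4*o + p)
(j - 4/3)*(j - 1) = j^2 - 7*j/3 + 4/3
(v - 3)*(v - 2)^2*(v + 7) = v^4 - 33*v^2 + 100*v - 84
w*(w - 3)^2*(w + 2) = w^4 - 4*w^3 - 3*w^2 + 18*w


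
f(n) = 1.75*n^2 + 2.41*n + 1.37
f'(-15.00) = -50.09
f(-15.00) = 358.97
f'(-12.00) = -39.59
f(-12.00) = 224.45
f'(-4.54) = -13.48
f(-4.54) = 26.50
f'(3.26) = 13.82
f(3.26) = 27.82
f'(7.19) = 27.58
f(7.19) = 109.17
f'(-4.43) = -13.10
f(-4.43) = 25.04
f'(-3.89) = -11.20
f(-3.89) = 18.48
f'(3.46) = 14.52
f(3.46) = 30.66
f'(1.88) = 8.99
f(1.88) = 12.09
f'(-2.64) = -6.83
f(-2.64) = 7.20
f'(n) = 3.5*n + 2.41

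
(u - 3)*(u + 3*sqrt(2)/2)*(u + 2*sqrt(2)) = u^3 - 3*u^2 + 7*sqrt(2)*u^2/2 - 21*sqrt(2)*u/2 + 6*u - 18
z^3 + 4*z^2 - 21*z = z*(z - 3)*(z + 7)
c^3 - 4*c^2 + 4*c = c*(c - 2)^2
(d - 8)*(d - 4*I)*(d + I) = d^3 - 8*d^2 - 3*I*d^2 + 4*d + 24*I*d - 32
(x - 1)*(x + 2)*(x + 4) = x^3 + 5*x^2 + 2*x - 8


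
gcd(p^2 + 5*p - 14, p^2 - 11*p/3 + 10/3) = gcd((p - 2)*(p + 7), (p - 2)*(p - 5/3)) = p - 2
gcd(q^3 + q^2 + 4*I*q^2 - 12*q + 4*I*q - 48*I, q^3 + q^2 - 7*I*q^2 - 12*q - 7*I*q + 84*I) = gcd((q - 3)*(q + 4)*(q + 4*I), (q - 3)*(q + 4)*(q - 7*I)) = q^2 + q - 12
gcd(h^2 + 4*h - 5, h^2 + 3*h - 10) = h + 5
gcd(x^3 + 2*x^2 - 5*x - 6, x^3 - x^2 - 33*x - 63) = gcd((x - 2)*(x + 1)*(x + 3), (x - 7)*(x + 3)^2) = x + 3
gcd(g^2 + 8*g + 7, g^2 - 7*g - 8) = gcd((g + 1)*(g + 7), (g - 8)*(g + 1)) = g + 1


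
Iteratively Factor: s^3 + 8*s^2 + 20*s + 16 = (s + 4)*(s^2 + 4*s + 4) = (s + 2)*(s + 4)*(s + 2)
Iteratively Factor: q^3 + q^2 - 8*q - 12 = (q - 3)*(q^2 + 4*q + 4) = (q - 3)*(q + 2)*(q + 2)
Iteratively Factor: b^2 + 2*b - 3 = (b - 1)*(b + 3)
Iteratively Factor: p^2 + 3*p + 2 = (p + 1)*(p + 2)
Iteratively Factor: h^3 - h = (h + 1)*(h^2 - h) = (h - 1)*(h + 1)*(h)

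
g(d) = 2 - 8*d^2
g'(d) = -16*d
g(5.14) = -209.36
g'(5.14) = -82.24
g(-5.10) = -206.08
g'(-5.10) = 81.60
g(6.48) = -333.92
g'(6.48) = -103.68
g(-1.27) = -10.90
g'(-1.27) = 20.32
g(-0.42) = 0.59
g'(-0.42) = 6.72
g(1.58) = -17.97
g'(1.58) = -25.28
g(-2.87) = -63.90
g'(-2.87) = 45.92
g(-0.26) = 1.46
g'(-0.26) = 4.16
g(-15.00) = -1798.00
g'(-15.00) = 240.00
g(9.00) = -646.00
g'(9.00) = -144.00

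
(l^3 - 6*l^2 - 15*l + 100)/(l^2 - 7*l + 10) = (l^2 - l - 20)/(l - 2)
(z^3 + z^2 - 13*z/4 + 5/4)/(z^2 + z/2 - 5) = (2*z^2 - 3*z + 1)/(2*(z - 2))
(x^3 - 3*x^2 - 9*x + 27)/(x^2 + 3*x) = x - 6 + 9/x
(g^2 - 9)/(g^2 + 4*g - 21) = (g + 3)/(g + 7)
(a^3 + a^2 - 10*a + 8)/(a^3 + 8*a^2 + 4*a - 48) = (a - 1)/(a + 6)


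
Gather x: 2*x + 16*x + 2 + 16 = 18*x + 18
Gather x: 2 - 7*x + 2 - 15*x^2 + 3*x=-15*x^2 - 4*x + 4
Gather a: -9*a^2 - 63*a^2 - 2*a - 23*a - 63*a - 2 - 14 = -72*a^2 - 88*a - 16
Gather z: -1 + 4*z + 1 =4*z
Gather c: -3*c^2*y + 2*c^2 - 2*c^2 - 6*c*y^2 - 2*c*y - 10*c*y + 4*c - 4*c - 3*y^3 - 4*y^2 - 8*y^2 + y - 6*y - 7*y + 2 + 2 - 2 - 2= -3*c^2*y + c*(-6*y^2 - 12*y) - 3*y^3 - 12*y^2 - 12*y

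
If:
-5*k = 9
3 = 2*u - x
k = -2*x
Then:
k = -9/5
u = 39/20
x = 9/10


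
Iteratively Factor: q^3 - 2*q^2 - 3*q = (q - 3)*(q^2 + q) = (q - 3)*(q + 1)*(q)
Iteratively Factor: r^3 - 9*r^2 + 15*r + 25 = (r + 1)*(r^2 - 10*r + 25) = (r - 5)*(r + 1)*(r - 5)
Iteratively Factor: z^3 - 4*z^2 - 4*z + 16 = (z + 2)*(z^2 - 6*z + 8) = (z - 4)*(z + 2)*(z - 2)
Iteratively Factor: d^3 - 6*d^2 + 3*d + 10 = (d - 5)*(d^2 - d - 2) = (d - 5)*(d - 2)*(d + 1)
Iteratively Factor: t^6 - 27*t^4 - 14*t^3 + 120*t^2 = (t + 3)*(t^5 - 3*t^4 - 18*t^3 + 40*t^2) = (t - 2)*(t + 3)*(t^4 - t^3 - 20*t^2) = t*(t - 2)*(t + 3)*(t^3 - t^2 - 20*t) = t*(t - 5)*(t - 2)*(t + 3)*(t^2 + 4*t) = t*(t - 5)*(t - 2)*(t + 3)*(t + 4)*(t)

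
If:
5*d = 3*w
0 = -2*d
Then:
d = 0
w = 0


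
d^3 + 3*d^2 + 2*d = d*(d + 1)*(d + 2)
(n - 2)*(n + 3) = n^2 + n - 6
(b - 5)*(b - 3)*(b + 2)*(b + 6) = b^4 - 37*b^2 + 24*b + 180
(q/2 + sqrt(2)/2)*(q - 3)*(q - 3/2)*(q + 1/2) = q^4/2 - 2*q^3 + sqrt(2)*q^3/2 - 2*sqrt(2)*q^2 + 9*q^2/8 + 9*q/8 + 9*sqrt(2)*q/8 + 9*sqrt(2)/8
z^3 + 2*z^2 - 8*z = z*(z - 2)*(z + 4)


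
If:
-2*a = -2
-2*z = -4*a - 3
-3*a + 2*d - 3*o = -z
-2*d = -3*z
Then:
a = 1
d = 21/4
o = 11/3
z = 7/2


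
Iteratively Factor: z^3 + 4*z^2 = (z + 4)*(z^2) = z*(z + 4)*(z)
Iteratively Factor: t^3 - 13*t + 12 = (t - 3)*(t^2 + 3*t - 4) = (t - 3)*(t - 1)*(t + 4)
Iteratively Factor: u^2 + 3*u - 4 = (u + 4)*(u - 1)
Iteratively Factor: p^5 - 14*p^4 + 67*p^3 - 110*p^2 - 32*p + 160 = (p - 5)*(p^4 - 9*p^3 + 22*p^2 - 32) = (p - 5)*(p + 1)*(p^3 - 10*p^2 + 32*p - 32) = (p - 5)*(p - 4)*(p + 1)*(p^2 - 6*p + 8) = (p - 5)*(p - 4)^2*(p + 1)*(p - 2)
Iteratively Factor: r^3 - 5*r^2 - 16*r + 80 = (r - 5)*(r^2 - 16) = (r - 5)*(r - 4)*(r + 4)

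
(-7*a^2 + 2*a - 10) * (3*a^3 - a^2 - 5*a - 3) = -21*a^5 + 13*a^4 + 3*a^3 + 21*a^2 + 44*a + 30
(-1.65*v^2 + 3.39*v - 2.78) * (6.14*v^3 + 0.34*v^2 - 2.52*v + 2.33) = -10.131*v^5 + 20.2536*v^4 - 11.7586*v^3 - 13.3325*v^2 + 14.9043*v - 6.4774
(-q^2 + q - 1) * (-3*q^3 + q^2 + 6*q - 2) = 3*q^5 - 4*q^4 - 2*q^3 + 7*q^2 - 8*q + 2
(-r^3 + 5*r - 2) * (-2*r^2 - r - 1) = 2*r^5 + r^4 - 9*r^3 - r^2 - 3*r + 2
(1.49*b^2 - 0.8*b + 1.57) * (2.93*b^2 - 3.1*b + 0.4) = 4.3657*b^4 - 6.963*b^3 + 7.6761*b^2 - 5.187*b + 0.628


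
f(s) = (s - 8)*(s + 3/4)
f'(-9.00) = -25.25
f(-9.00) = 140.25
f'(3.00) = -1.25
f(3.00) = -18.75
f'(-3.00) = -13.25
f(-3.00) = 24.75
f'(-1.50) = -10.25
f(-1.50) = 7.12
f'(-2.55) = -12.35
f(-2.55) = 18.99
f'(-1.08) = -9.41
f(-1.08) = 3.00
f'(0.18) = -6.89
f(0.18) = -7.27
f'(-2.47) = -12.19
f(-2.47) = 18.01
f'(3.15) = -0.95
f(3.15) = -18.92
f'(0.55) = -6.15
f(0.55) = -9.68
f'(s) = 2*s - 29/4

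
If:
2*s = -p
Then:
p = -2*s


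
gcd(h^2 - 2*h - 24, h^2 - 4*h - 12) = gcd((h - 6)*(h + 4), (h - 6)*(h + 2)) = h - 6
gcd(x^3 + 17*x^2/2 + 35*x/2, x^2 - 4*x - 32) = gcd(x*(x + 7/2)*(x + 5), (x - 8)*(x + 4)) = 1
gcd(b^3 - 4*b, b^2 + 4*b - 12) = b - 2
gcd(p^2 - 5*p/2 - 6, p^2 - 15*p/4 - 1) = p - 4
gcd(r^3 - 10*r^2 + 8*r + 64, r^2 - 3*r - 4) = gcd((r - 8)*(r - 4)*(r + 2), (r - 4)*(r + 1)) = r - 4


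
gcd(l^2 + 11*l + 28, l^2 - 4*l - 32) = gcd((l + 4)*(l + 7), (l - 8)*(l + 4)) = l + 4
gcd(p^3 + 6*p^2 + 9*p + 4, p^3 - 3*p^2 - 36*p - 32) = p^2 + 5*p + 4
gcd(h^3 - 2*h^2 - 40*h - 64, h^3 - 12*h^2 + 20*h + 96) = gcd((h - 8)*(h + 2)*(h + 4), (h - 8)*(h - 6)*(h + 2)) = h^2 - 6*h - 16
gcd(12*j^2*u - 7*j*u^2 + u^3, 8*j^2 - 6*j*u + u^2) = -4*j + u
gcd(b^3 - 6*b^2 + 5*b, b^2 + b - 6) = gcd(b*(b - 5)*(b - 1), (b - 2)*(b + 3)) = 1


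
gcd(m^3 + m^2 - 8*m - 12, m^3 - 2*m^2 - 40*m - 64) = m + 2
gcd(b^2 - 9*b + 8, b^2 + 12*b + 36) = 1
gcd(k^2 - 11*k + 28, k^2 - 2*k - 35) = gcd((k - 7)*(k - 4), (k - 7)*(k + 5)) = k - 7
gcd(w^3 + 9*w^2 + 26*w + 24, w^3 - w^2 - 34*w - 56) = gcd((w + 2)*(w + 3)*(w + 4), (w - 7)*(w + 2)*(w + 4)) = w^2 + 6*w + 8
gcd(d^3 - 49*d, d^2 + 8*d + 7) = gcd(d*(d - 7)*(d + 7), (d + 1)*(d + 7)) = d + 7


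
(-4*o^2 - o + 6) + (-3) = -4*o^2 - o + 3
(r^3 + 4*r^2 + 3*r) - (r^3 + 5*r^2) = -r^2 + 3*r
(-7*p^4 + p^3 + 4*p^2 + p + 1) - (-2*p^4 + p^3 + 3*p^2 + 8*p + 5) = -5*p^4 + p^2 - 7*p - 4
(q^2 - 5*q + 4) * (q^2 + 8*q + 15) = q^4 + 3*q^3 - 21*q^2 - 43*q + 60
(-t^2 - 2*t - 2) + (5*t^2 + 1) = 4*t^2 - 2*t - 1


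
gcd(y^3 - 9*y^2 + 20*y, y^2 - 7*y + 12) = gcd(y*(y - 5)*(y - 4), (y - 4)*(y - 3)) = y - 4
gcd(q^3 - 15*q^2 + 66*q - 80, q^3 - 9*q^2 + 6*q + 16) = q^2 - 10*q + 16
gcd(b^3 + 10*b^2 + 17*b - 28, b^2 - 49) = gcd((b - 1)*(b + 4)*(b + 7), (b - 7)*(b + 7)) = b + 7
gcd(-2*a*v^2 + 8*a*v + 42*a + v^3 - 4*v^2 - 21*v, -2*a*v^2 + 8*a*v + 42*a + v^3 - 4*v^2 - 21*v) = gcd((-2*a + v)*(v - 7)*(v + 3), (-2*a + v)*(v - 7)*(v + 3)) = -2*a*v^2 + 8*a*v + 42*a + v^3 - 4*v^2 - 21*v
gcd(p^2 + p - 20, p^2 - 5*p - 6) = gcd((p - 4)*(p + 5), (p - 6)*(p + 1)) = 1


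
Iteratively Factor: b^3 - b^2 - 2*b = (b + 1)*(b^2 - 2*b) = (b - 2)*(b + 1)*(b)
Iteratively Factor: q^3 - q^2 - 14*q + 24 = (q - 3)*(q^2 + 2*q - 8) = (q - 3)*(q + 4)*(q - 2)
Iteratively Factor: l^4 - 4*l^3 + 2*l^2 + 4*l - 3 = (l + 1)*(l^3 - 5*l^2 + 7*l - 3) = (l - 3)*(l + 1)*(l^2 - 2*l + 1) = (l - 3)*(l - 1)*(l + 1)*(l - 1)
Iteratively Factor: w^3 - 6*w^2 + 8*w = (w - 4)*(w^2 - 2*w) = (w - 4)*(w - 2)*(w)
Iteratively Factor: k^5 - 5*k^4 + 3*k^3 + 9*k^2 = (k - 3)*(k^4 - 2*k^3 - 3*k^2) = k*(k - 3)*(k^3 - 2*k^2 - 3*k) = k*(k - 3)*(k + 1)*(k^2 - 3*k) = k^2*(k - 3)*(k + 1)*(k - 3)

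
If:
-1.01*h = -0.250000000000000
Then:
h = 0.25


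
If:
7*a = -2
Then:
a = -2/7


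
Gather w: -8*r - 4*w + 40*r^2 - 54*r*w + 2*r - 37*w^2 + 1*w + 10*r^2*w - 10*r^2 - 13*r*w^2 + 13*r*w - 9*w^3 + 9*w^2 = 30*r^2 - 6*r - 9*w^3 + w^2*(-13*r - 28) + w*(10*r^2 - 41*r - 3)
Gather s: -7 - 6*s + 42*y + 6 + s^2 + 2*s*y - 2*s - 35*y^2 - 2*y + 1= s^2 + s*(2*y - 8) - 35*y^2 + 40*y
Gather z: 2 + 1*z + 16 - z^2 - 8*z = -z^2 - 7*z + 18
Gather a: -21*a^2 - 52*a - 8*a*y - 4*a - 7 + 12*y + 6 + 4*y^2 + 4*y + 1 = -21*a^2 + a*(-8*y - 56) + 4*y^2 + 16*y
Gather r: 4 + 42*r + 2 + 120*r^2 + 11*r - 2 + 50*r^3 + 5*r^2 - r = 50*r^3 + 125*r^2 + 52*r + 4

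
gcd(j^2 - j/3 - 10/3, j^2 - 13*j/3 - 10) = j + 5/3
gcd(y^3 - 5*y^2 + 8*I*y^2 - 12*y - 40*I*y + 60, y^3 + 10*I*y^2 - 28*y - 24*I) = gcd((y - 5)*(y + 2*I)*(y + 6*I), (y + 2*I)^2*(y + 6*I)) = y^2 + 8*I*y - 12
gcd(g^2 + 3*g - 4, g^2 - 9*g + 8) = g - 1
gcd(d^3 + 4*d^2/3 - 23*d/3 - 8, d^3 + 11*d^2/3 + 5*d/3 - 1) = d^2 + 4*d + 3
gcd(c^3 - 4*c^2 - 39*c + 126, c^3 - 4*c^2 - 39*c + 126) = c^3 - 4*c^2 - 39*c + 126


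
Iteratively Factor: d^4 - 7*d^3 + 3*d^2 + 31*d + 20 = (d - 4)*(d^3 - 3*d^2 - 9*d - 5) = (d - 4)*(d + 1)*(d^2 - 4*d - 5) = (d - 4)*(d + 1)^2*(d - 5)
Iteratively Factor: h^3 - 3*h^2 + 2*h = (h)*(h^2 - 3*h + 2) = h*(h - 1)*(h - 2)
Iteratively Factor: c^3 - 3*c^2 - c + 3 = (c - 1)*(c^2 - 2*c - 3) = (c - 3)*(c - 1)*(c + 1)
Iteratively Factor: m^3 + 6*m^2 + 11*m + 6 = (m + 2)*(m^2 + 4*m + 3) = (m + 1)*(m + 2)*(m + 3)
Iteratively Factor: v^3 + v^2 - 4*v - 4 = (v - 2)*(v^2 + 3*v + 2) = (v - 2)*(v + 2)*(v + 1)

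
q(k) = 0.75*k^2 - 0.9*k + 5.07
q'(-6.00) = -9.90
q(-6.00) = 37.47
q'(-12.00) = -18.90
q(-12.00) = 123.87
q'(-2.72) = -4.98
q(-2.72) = 13.07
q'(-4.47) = -7.60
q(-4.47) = 24.08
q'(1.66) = 1.59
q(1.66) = 5.64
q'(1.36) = 1.14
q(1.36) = 5.23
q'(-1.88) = -3.72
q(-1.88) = 9.41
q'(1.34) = 1.11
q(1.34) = 5.21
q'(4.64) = 6.06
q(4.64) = 17.04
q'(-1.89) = -3.74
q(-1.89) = 9.45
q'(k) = 1.5*k - 0.9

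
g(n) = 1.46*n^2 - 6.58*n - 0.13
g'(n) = 2.92*n - 6.58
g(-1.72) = 15.51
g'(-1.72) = -11.60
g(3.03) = -6.66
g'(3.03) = 2.27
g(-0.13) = 0.75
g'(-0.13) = -6.96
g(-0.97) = 7.63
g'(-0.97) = -9.41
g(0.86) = -4.71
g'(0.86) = -4.07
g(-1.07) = 8.58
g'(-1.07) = -9.70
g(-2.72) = 28.57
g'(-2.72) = -14.52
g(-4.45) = 58.06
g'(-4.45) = -19.57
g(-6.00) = 91.91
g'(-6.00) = -24.10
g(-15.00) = 427.07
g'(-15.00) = -50.38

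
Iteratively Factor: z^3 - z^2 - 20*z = (z)*(z^2 - z - 20) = z*(z + 4)*(z - 5)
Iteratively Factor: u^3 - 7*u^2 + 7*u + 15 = (u - 3)*(u^2 - 4*u - 5) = (u - 3)*(u + 1)*(u - 5)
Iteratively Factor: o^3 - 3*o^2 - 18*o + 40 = (o - 5)*(o^2 + 2*o - 8) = (o - 5)*(o + 4)*(o - 2)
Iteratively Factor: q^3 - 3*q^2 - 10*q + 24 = (q - 4)*(q^2 + q - 6) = (q - 4)*(q - 2)*(q + 3)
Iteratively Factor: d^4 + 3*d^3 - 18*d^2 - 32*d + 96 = (d - 2)*(d^3 + 5*d^2 - 8*d - 48) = (d - 2)*(d + 4)*(d^2 + d - 12) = (d - 2)*(d + 4)^2*(d - 3)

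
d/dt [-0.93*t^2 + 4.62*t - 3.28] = 4.62 - 1.86*t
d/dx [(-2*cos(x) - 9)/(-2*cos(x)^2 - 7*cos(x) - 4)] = (4*cos(x)^2 + 36*cos(x) + 55)*sin(x)/(7*cos(x) + cos(2*x) + 5)^2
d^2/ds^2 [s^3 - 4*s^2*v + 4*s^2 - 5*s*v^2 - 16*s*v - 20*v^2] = 6*s - 8*v + 8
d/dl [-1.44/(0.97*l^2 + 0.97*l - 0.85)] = (2.7936*l + 1.3968)/(0.97*l^2 + 0.97*l - 0.85)^2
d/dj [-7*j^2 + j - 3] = 1 - 14*j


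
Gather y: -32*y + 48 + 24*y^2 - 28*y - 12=24*y^2 - 60*y + 36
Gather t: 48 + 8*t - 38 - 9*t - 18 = -t - 8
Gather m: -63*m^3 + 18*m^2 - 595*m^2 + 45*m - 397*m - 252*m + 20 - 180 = -63*m^3 - 577*m^2 - 604*m - 160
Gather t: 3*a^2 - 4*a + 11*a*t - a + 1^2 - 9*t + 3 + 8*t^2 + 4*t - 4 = 3*a^2 - 5*a + 8*t^2 + t*(11*a - 5)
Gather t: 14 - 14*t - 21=-14*t - 7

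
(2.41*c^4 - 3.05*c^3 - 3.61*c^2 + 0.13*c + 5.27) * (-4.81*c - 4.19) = -11.5921*c^5 + 4.5726*c^4 + 30.1436*c^3 + 14.5006*c^2 - 25.8934*c - 22.0813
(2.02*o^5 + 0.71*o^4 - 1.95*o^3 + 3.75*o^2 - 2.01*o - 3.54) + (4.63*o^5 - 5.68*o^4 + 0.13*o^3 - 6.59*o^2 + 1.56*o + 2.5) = 6.65*o^5 - 4.97*o^4 - 1.82*o^3 - 2.84*o^2 - 0.45*o - 1.04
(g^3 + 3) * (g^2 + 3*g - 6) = g^5 + 3*g^4 - 6*g^3 + 3*g^2 + 9*g - 18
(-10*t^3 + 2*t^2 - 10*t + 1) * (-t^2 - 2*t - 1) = 10*t^5 + 18*t^4 + 16*t^3 + 17*t^2 + 8*t - 1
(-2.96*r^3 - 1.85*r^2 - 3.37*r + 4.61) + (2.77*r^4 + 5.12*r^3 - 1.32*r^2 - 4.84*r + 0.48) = 2.77*r^4 + 2.16*r^3 - 3.17*r^2 - 8.21*r + 5.09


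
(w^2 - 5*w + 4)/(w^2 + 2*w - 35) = (w^2 - 5*w + 4)/(w^2 + 2*w - 35)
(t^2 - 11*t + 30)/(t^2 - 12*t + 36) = (t - 5)/(t - 6)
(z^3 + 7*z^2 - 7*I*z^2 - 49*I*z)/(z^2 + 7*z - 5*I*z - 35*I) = z*(z - 7*I)/(z - 5*I)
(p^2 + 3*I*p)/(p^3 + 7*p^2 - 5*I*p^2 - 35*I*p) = (p + 3*I)/(p^2 + p*(7 - 5*I) - 35*I)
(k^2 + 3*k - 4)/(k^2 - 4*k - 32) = (k - 1)/(k - 8)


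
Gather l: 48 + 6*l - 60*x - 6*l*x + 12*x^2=l*(6 - 6*x) + 12*x^2 - 60*x + 48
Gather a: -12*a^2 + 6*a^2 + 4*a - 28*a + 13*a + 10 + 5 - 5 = -6*a^2 - 11*a + 10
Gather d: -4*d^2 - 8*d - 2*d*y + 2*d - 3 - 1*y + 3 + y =-4*d^2 + d*(-2*y - 6)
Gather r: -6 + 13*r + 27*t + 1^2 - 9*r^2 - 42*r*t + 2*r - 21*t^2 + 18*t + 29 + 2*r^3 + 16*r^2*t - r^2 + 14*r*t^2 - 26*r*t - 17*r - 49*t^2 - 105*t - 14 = 2*r^3 + r^2*(16*t - 10) + r*(14*t^2 - 68*t - 2) - 70*t^2 - 60*t + 10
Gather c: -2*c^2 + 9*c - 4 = -2*c^2 + 9*c - 4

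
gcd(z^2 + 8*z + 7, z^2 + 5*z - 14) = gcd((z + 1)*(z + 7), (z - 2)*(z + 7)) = z + 7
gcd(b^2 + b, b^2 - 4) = 1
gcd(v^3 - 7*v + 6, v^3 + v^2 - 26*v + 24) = v - 1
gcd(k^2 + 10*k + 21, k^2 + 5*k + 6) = k + 3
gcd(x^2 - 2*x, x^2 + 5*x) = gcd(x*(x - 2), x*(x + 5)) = x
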